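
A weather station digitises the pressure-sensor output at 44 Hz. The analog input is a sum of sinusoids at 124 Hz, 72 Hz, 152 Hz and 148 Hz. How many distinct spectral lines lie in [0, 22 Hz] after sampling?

fs/2 = 22 Hz.
124 Hz mod fs = 36 Hz.
36 Hz > fs/2 = 22 Hz, folds to fs − 36 Hz = 8 Hz.
72 Hz mod fs = 28 Hz.
28 Hz > fs/2 = 22 Hz, folds to fs − 28 Hz = 16 Hz.
152 Hz mod fs = 20 Hz.
20 Hz ≤ fs/2 = 22 Hz, appears at 20 Hz.
148 Hz mod fs = 16 Hz.
16 Hz ≤ fs/2 = 22 Hz, appears at 16 Hz.
Distinct values: {8 Hz, 16 Hz, 20 Hz} → 3.

3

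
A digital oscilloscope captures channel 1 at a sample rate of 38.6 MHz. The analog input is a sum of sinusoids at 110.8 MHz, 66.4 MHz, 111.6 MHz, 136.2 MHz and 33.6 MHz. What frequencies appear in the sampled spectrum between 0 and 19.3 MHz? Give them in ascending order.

fs/2 = 19.3 MHz.
110.8 MHz mod fs = 33.6 MHz.
33.6 MHz > fs/2 = 19.3 MHz, folds to fs − 33.6 MHz = 5 MHz.
66.4 MHz mod fs = 27.8 MHz.
27.8 MHz > fs/2 = 19.3 MHz, folds to fs − 27.8 MHz = 10.8 MHz.
111.6 MHz mod fs = 34.4 MHz.
34.4 MHz > fs/2 = 19.3 MHz, folds to fs − 34.4 MHz = 4.2 MHz.
136.2 MHz mod fs = 20.4 MHz.
20.4 MHz > fs/2 = 19.3 MHz, folds to fs − 20.4 MHz = 18.2 MHz.
33.6 MHz > fs/2 = 19.3 MHz, folds to fs − 33.6 MHz = 5 MHz.
Distinct values: {4.2 MHz, 5 MHz, 10.8 MHz, 18.2 MHz}.

4.2 MHz, 5 MHz, 10.8 MHz, 18.2 MHz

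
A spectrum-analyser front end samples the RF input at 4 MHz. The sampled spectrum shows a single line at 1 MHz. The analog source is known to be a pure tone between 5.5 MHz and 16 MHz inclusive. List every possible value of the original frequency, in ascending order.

7 MHz, 9 MHz, 11 MHz, 13 MHz, 15 MHz

Frequencies that alias to 1 MHz are k·fs ± 1 MHz for integer k ≥ 0.
k=0: 1 MHz.
k=1: 3 MHz, 5 MHz.
k=2: 7 MHz, 9 MHz.
k=3: 11 MHz, 13 MHz.
k=4: 15 MHz, 17 MHz.
k=5: 19 MHz, 21 MHz.
Within [5.5 MHz, 16 MHz]: 7 MHz, 9 MHz, 11 MHz, 13 MHz, 15 MHz.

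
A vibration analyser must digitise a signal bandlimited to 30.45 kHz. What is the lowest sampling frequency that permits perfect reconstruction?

Nyquist rate = 2 × 30.45 kHz = 60.9 kHz.

60.9 kHz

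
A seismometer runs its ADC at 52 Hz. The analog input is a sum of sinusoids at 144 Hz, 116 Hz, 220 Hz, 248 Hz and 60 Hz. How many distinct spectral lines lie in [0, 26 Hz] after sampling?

fs/2 = 26 Hz.
144 Hz mod fs = 40 Hz.
40 Hz > fs/2 = 26 Hz, folds to fs − 40 Hz = 12 Hz.
116 Hz mod fs = 12 Hz.
12 Hz ≤ fs/2 = 26 Hz, appears at 12 Hz.
220 Hz mod fs = 12 Hz.
12 Hz ≤ fs/2 = 26 Hz, appears at 12 Hz.
248 Hz mod fs = 40 Hz.
40 Hz > fs/2 = 26 Hz, folds to fs − 40 Hz = 12 Hz.
60 Hz mod fs = 8 Hz.
8 Hz ≤ fs/2 = 26 Hz, appears at 8 Hz.
Distinct values: {8 Hz, 12 Hz} → 2.

2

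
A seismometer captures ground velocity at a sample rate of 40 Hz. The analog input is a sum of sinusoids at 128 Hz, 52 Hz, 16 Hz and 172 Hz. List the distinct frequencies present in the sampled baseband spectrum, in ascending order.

fs/2 = 20 Hz.
128 Hz mod fs = 8 Hz.
8 Hz ≤ fs/2 = 20 Hz, appears at 8 Hz.
52 Hz mod fs = 12 Hz.
12 Hz ≤ fs/2 = 20 Hz, appears at 12 Hz.
16 Hz ≤ fs/2 = 20 Hz, passes unchanged.
172 Hz mod fs = 12 Hz.
12 Hz ≤ fs/2 = 20 Hz, appears at 12 Hz.
Distinct values: {8 Hz, 12 Hz, 16 Hz}.

8 Hz, 12 Hz, 16 Hz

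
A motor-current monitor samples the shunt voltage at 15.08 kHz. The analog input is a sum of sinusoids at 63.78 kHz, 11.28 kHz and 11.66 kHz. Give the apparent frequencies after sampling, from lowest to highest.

fs/2 = 7.54 kHz.
63.78 kHz mod fs = 3.46 kHz.
3.46 kHz ≤ fs/2 = 7.54 kHz, appears at 3.46 kHz.
11.28 kHz > fs/2 = 7.54 kHz, folds to fs − 11.28 kHz = 3.8 kHz.
11.66 kHz > fs/2 = 7.54 kHz, folds to fs − 11.66 kHz = 3.42 kHz.
Distinct values: {3.42 kHz, 3.46 kHz, 3.8 kHz}.

3.42 kHz, 3.46 kHz, 3.8 kHz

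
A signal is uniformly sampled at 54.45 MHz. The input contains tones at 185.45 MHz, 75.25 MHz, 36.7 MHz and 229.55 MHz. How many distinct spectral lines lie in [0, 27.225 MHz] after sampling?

fs/2 = 27.225 MHz.
185.45 MHz mod fs = 22.1 MHz.
22.1 MHz ≤ fs/2 = 27.225 MHz, appears at 22.1 MHz.
75.25 MHz mod fs = 20.8 MHz.
20.8 MHz ≤ fs/2 = 27.225 MHz, appears at 20.8 MHz.
36.7 MHz > fs/2 = 27.225 MHz, folds to fs − 36.7 MHz = 17.75 MHz.
229.55 MHz mod fs = 11.75 MHz.
11.75 MHz ≤ fs/2 = 27.225 MHz, appears at 11.75 MHz.
Distinct values: {11.75 MHz, 17.75 MHz, 20.8 MHz, 22.1 MHz} → 4.

4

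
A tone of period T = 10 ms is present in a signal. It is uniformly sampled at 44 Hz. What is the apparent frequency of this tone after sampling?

12 Hz

T = 10 ms → f = 1/T = 100 Hz.
100 Hz mod fs = 12 Hz.
12 Hz ≤ fs/2 = 22 Hz, appears at 12 Hz.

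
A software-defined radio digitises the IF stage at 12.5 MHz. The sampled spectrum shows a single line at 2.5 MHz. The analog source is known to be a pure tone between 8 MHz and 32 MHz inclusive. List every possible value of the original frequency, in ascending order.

10 MHz, 15 MHz, 22.5 MHz, 27.5 MHz

Frequencies that alias to 2.5 MHz are k·fs ± 2.5 MHz for integer k ≥ 0.
k=0: 2.5 MHz.
k=1: 10 MHz, 15 MHz.
k=2: 22.5 MHz, 27.5 MHz.
k=3: 35 MHz, 40 MHz.
Within [8 MHz, 32 MHz]: 10 MHz, 15 MHz, 22.5 MHz, 27.5 MHz.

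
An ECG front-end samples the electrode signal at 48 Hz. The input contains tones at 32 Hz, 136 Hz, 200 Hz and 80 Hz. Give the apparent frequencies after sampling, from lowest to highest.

8 Hz, 16 Hz

fs/2 = 24 Hz.
32 Hz > fs/2 = 24 Hz, folds to fs − 32 Hz = 16 Hz.
136 Hz mod fs = 40 Hz.
40 Hz > fs/2 = 24 Hz, folds to fs − 40 Hz = 8 Hz.
200 Hz mod fs = 8 Hz.
8 Hz ≤ fs/2 = 24 Hz, appears at 8 Hz.
80 Hz mod fs = 32 Hz.
32 Hz > fs/2 = 24 Hz, folds to fs − 32 Hz = 16 Hz.
Distinct values: {8 Hz, 16 Hz}.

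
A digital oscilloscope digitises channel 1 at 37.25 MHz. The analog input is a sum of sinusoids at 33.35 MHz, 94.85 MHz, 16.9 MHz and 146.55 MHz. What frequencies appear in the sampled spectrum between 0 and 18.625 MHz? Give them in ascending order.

fs/2 = 18.625 MHz.
33.35 MHz > fs/2 = 18.625 MHz, folds to fs − 33.35 MHz = 3.9 MHz.
94.85 MHz mod fs = 20.35 MHz.
20.35 MHz > fs/2 = 18.625 MHz, folds to fs − 20.35 MHz = 16.9 MHz.
16.9 MHz ≤ fs/2 = 18.625 MHz, passes unchanged.
146.55 MHz mod fs = 34.8 MHz.
34.8 MHz > fs/2 = 18.625 MHz, folds to fs − 34.8 MHz = 2.45 MHz.
Distinct values: {2.45 MHz, 3.9 MHz, 16.9 MHz}.

2.45 MHz, 3.9 MHz, 16.9 MHz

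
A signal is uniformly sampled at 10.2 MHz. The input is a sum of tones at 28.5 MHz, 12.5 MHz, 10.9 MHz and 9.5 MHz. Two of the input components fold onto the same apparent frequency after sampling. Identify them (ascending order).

9.5 MHz, 10.9 MHz

fs/2 = 5.1 MHz.
28.5 MHz mod fs = 8.1 MHz.
8.1 MHz > fs/2 = 5.1 MHz, folds to fs − 8.1 MHz = 2.1 MHz.
12.5 MHz mod fs = 2.3 MHz.
2.3 MHz ≤ fs/2 = 5.1 MHz, appears at 2.3 MHz.
10.9 MHz mod fs = 0.7 MHz.
0.7 MHz ≤ fs/2 = 5.1 MHz, appears at 0.7 MHz.
9.5 MHz > fs/2 = 5.1 MHz, folds to fs − 9.5 MHz = 0.7 MHz.
9.5 MHz and 10.9 MHz both map to 0.7 MHz.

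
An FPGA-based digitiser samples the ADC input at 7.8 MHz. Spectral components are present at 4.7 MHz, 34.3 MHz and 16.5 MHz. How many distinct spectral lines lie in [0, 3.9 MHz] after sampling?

fs/2 = 3.9 MHz.
4.7 MHz > fs/2 = 3.9 MHz, folds to fs − 4.7 MHz = 3.1 MHz.
34.3 MHz mod fs = 3.1 MHz.
3.1 MHz ≤ fs/2 = 3.9 MHz, appears at 3.1 MHz.
16.5 MHz mod fs = 0.9 MHz.
0.9 MHz ≤ fs/2 = 3.9 MHz, appears at 0.9 MHz.
Distinct values: {0.9 MHz, 3.1 MHz} → 2.

2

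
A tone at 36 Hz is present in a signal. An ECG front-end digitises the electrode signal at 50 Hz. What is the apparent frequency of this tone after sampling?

14 Hz

36 Hz > fs/2 = 25 Hz, folds to fs − 36 Hz = 14 Hz.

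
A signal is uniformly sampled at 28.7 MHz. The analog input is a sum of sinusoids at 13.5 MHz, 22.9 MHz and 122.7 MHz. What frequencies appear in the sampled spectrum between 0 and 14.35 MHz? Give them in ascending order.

fs/2 = 14.35 MHz.
13.5 MHz ≤ fs/2 = 14.35 MHz, passes unchanged.
22.9 MHz > fs/2 = 14.35 MHz, folds to fs − 22.9 MHz = 5.8 MHz.
122.7 MHz mod fs = 7.9 MHz.
7.9 MHz ≤ fs/2 = 14.35 MHz, appears at 7.9 MHz.
Distinct values: {5.8 MHz, 7.9 MHz, 13.5 MHz}.

5.8 MHz, 7.9 MHz, 13.5 MHz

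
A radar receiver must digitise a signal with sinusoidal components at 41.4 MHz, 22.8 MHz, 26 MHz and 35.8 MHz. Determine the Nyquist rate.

Highest-frequency component: 41.4 MHz.
Nyquist rate = 2 × 41.4 MHz = 82.8 MHz.

82.8 MHz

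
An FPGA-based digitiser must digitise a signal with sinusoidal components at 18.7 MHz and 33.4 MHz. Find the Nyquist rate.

66.8 MHz

Highest-frequency component: 33.4 MHz.
Nyquist rate = 2 × 33.4 MHz = 66.8 MHz.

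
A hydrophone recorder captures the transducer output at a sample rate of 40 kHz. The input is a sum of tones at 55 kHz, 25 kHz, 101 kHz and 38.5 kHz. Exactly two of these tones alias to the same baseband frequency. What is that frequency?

fs/2 = 20 kHz.
55 kHz mod fs = 15 kHz.
15 kHz ≤ fs/2 = 20 kHz, appears at 15 kHz.
25 kHz > fs/2 = 20 kHz, folds to fs − 25 kHz = 15 kHz.
101 kHz mod fs = 21 kHz.
21 kHz > fs/2 = 20 kHz, folds to fs − 21 kHz = 19 kHz.
38.5 kHz > fs/2 = 20 kHz, folds to fs − 38.5 kHz = 1.5 kHz.
25 kHz and 55 kHz both map to 15 kHz.

15 kHz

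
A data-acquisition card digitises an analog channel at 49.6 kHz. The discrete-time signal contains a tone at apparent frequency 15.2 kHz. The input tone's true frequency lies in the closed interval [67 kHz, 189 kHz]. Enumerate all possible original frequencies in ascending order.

Frequencies that alias to 15.2 kHz are k·fs ± 15.2 kHz for integer k ≥ 0.
k=0: 15.2 kHz.
k=1: 34.4 kHz, 64.8 kHz.
k=2: 84 kHz, 114.4 kHz.
k=3: 133.6 kHz, 164 kHz.
k=4: 183.2 kHz, 213.6 kHz.
k=5: 232.8 kHz, 263.2 kHz.
Within [67 kHz, 189 kHz]: 84 kHz, 114.4 kHz, 133.6 kHz, 164 kHz, 183.2 kHz.

84 kHz, 114.4 kHz, 133.6 kHz, 164 kHz, 183.2 kHz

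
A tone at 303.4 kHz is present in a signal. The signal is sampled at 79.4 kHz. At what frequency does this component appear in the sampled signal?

14.2 kHz

303.4 kHz mod fs = 65.2 kHz.
65.2 kHz > fs/2 = 39.7 kHz, folds to fs − 65.2 kHz = 14.2 kHz.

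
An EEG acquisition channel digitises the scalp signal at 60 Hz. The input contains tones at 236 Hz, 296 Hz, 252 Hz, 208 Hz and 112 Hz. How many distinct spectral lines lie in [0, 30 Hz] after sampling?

4

fs/2 = 30 Hz.
236 Hz mod fs = 56 Hz.
56 Hz > fs/2 = 30 Hz, folds to fs − 56 Hz = 4 Hz.
296 Hz mod fs = 56 Hz.
56 Hz > fs/2 = 30 Hz, folds to fs − 56 Hz = 4 Hz.
252 Hz mod fs = 12 Hz.
12 Hz ≤ fs/2 = 30 Hz, appears at 12 Hz.
208 Hz mod fs = 28 Hz.
28 Hz ≤ fs/2 = 30 Hz, appears at 28 Hz.
112 Hz mod fs = 52 Hz.
52 Hz > fs/2 = 30 Hz, folds to fs − 52 Hz = 8 Hz.
Distinct values: {4 Hz, 8 Hz, 12 Hz, 28 Hz} → 4.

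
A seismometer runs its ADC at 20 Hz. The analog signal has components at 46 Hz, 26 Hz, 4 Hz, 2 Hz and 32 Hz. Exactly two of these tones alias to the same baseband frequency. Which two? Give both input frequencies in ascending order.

26 Hz, 46 Hz

fs/2 = 10 Hz.
46 Hz mod fs = 6 Hz.
6 Hz ≤ fs/2 = 10 Hz, appears at 6 Hz.
26 Hz mod fs = 6 Hz.
6 Hz ≤ fs/2 = 10 Hz, appears at 6 Hz.
4 Hz ≤ fs/2 = 10 Hz, passes unchanged.
2 Hz ≤ fs/2 = 10 Hz, passes unchanged.
32 Hz mod fs = 12 Hz.
12 Hz > fs/2 = 10 Hz, folds to fs − 12 Hz = 8 Hz.
26 Hz and 46 Hz both map to 6 Hz.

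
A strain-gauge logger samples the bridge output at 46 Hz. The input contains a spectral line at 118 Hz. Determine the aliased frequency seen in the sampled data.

20 Hz

118 Hz mod fs = 26 Hz.
26 Hz > fs/2 = 23 Hz, folds to fs − 26 Hz = 20 Hz.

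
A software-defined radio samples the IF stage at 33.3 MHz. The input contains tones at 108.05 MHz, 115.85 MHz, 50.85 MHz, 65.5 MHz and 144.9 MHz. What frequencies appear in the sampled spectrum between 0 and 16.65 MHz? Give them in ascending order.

fs/2 = 16.65 MHz.
108.05 MHz mod fs = 8.15 MHz.
8.15 MHz ≤ fs/2 = 16.65 MHz, appears at 8.15 MHz.
115.85 MHz mod fs = 15.95 MHz.
15.95 MHz ≤ fs/2 = 16.65 MHz, appears at 15.95 MHz.
50.85 MHz mod fs = 17.55 MHz.
17.55 MHz > fs/2 = 16.65 MHz, folds to fs − 17.55 MHz = 15.75 MHz.
65.5 MHz mod fs = 32.2 MHz.
32.2 MHz > fs/2 = 16.65 MHz, folds to fs − 32.2 MHz = 1.1 MHz.
144.9 MHz mod fs = 11.7 MHz.
11.7 MHz ≤ fs/2 = 16.65 MHz, appears at 11.7 MHz.
Distinct values: {1.1 MHz, 8.15 MHz, 11.7 MHz, 15.75 MHz, 15.95 MHz}.

1.1 MHz, 8.15 MHz, 11.7 MHz, 15.75 MHz, 15.95 MHz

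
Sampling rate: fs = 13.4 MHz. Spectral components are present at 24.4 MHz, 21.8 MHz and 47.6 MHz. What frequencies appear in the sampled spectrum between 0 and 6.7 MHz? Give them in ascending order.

2.4 MHz, 5 MHz, 6 MHz

fs/2 = 6.7 MHz.
24.4 MHz mod fs = 11 MHz.
11 MHz > fs/2 = 6.7 MHz, folds to fs − 11 MHz = 2.4 MHz.
21.8 MHz mod fs = 8.4 MHz.
8.4 MHz > fs/2 = 6.7 MHz, folds to fs − 8.4 MHz = 5 MHz.
47.6 MHz mod fs = 7.4 MHz.
7.4 MHz > fs/2 = 6.7 MHz, folds to fs − 7.4 MHz = 6 MHz.
Distinct values: {2.4 MHz, 5 MHz, 6 MHz}.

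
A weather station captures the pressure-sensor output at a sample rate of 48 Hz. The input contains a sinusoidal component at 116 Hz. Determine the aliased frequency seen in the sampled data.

116 Hz mod fs = 20 Hz.
20 Hz ≤ fs/2 = 24 Hz, appears at 20 Hz.

20 Hz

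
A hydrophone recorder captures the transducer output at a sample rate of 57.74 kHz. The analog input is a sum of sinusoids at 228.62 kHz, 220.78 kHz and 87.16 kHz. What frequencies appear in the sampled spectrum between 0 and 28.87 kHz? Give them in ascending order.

2.34 kHz, 10.18 kHz, 28.32 kHz

fs/2 = 28.87 kHz.
228.62 kHz mod fs = 55.4 kHz.
55.4 kHz > fs/2 = 28.87 kHz, folds to fs − 55.4 kHz = 2.34 kHz.
220.78 kHz mod fs = 47.56 kHz.
47.56 kHz > fs/2 = 28.87 kHz, folds to fs − 47.56 kHz = 10.18 kHz.
87.16 kHz mod fs = 29.42 kHz.
29.42 kHz > fs/2 = 28.87 kHz, folds to fs − 29.42 kHz = 28.32 kHz.
Distinct values: {2.34 kHz, 10.18 kHz, 28.32 kHz}.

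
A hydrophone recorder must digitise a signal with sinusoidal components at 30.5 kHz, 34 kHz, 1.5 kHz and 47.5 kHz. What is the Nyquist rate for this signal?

95 kHz

Highest-frequency component: 47.5 kHz.
Nyquist rate = 2 × 47.5 kHz = 95 kHz.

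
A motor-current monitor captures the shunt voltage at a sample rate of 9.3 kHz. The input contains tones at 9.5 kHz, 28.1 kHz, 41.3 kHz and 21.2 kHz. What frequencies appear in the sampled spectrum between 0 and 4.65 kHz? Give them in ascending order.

0.2 kHz, 2.6 kHz, 4.1 kHz

fs/2 = 4.65 kHz.
9.5 kHz mod fs = 0.2 kHz.
0.2 kHz ≤ fs/2 = 4.65 kHz, appears at 0.2 kHz.
28.1 kHz mod fs = 0.2 kHz.
0.2 kHz ≤ fs/2 = 4.65 kHz, appears at 0.2 kHz.
41.3 kHz mod fs = 4.1 kHz.
4.1 kHz ≤ fs/2 = 4.65 kHz, appears at 4.1 kHz.
21.2 kHz mod fs = 2.6 kHz.
2.6 kHz ≤ fs/2 = 4.65 kHz, appears at 2.6 kHz.
Distinct values: {0.2 kHz, 2.6 kHz, 4.1 kHz}.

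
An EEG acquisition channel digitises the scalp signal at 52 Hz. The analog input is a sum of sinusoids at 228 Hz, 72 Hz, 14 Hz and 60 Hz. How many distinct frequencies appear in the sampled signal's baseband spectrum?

3

fs/2 = 26 Hz.
228 Hz mod fs = 20 Hz.
20 Hz ≤ fs/2 = 26 Hz, appears at 20 Hz.
72 Hz mod fs = 20 Hz.
20 Hz ≤ fs/2 = 26 Hz, appears at 20 Hz.
14 Hz ≤ fs/2 = 26 Hz, passes unchanged.
60 Hz mod fs = 8 Hz.
8 Hz ≤ fs/2 = 26 Hz, appears at 8 Hz.
Distinct values: {8 Hz, 14 Hz, 20 Hz} → 3.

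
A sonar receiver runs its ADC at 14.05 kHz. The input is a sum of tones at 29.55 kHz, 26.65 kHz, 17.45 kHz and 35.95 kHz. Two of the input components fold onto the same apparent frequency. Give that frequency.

1.45 kHz

fs/2 = 7.025 kHz.
29.55 kHz mod fs = 1.45 kHz.
1.45 kHz ≤ fs/2 = 7.025 kHz, appears at 1.45 kHz.
26.65 kHz mod fs = 12.6 kHz.
12.6 kHz > fs/2 = 7.025 kHz, folds to fs − 12.6 kHz = 1.45 kHz.
17.45 kHz mod fs = 3.4 kHz.
3.4 kHz ≤ fs/2 = 7.025 kHz, appears at 3.4 kHz.
35.95 kHz mod fs = 7.85 kHz.
7.85 kHz > fs/2 = 7.025 kHz, folds to fs − 7.85 kHz = 6.2 kHz.
26.65 kHz and 29.55 kHz both map to 1.45 kHz.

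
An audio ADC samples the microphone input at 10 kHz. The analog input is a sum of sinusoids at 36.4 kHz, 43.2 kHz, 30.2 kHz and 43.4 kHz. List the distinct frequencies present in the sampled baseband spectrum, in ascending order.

fs/2 = 5 kHz.
36.4 kHz mod fs = 6.4 kHz.
6.4 kHz > fs/2 = 5 kHz, folds to fs − 6.4 kHz = 3.6 kHz.
43.2 kHz mod fs = 3.2 kHz.
3.2 kHz ≤ fs/2 = 5 kHz, appears at 3.2 kHz.
30.2 kHz mod fs = 0.2 kHz.
0.2 kHz ≤ fs/2 = 5 kHz, appears at 0.2 kHz.
43.4 kHz mod fs = 3.4 kHz.
3.4 kHz ≤ fs/2 = 5 kHz, appears at 3.4 kHz.
Distinct values: {0.2 kHz, 3.2 kHz, 3.4 kHz, 3.6 kHz}.

0.2 kHz, 3.2 kHz, 3.4 kHz, 3.6 kHz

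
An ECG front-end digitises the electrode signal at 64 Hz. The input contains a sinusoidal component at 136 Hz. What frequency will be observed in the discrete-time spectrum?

136 Hz mod fs = 8 Hz.
8 Hz ≤ fs/2 = 32 Hz, appears at 8 Hz.

8 Hz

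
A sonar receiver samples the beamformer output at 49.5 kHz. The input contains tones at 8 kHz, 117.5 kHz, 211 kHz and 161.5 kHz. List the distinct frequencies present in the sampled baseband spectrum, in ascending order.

fs/2 = 24.75 kHz.
8 kHz ≤ fs/2 = 24.75 kHz, passes unchanged.
117.5 kHz mod fs = 18.5 kHz.
18.5 kHz ≤ fs/2 = 24.75 kHz, appears at 18.5 kHz.
211 kHz mod fs = 13 kHz.
13 kHz ≤ fs/2 = 24.75 kHz, appears at 13 kHz.
161.5 kHz mod fs = 13 kHz.
13 kHz ≤ fs/2 = 24.75 kHz, appears at 13 kHz.
Distinct values: {8 kHz, 13 kHz, 18.5 kHz}.

8 kHz, 13 kHz, 18.5 kHz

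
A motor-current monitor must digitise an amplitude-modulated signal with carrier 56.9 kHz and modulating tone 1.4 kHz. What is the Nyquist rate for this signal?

116.6 kHz

AM sidebands sit at fc ± fm = 55.5 kHz and 58.3 kHz.
Highest-frequency component: 58.3 kHz.
Nyquist rate = 2 × 58.3 kHz = 116.6 kHz.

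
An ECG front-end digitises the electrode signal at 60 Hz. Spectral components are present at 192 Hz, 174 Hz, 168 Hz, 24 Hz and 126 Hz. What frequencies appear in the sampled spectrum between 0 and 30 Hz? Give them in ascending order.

6 Hz, 12 Hz, 24 Hz

fs/2 = 30 Hz.
192 Hz mod fs = 12 Hz.
12 Hz ≤ fs/2 = 30 Hz, appears at 12 Hz.
174 Hz mod fs = 54 Hz.
54 Hz > fs/2 = 30 Hz, folds to fs − 54 Hz = 6 Hz.
168 Hz mod fs = 48 Hz.
48 Hz > fs/2 = 30 Hz, folds to fs − 48 Hz = 12 Hz.
24 Hz ≤ fs/2 = 30 Hz, passes unchanged.
126 Hz mod fs = 6 Hz.
6 Hz ≤ fs/2 = 30 Hz, appears at 6 Hz.
Distinct values: {6 Hz, 12 Hz, 24 Hz}.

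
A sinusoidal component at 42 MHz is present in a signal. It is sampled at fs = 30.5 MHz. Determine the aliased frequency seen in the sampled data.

11.5 MHz

42 MHz mod fs = 11.5 MHz.
11.5 MHz ≤ fs/2 = 15.25 MHz, appears at 11.5 MHz.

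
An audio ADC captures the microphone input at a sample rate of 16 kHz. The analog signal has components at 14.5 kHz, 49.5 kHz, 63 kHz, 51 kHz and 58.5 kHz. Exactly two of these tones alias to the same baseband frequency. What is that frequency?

1.5 kHz

fs/2 = 8 kHz.
14.5 kHz > fs/2 = 8 kHz, folds to fs − 14.5 kHz = 1.5 kHz.
49.5 kHz mod fs = 1.5 kHz.
1.5 kHz ≤ fs/2 = 8 kHz, appears at 1.5 kHz.
63 kHz mod fs = 15 kHz.
15 kHz > fs/2 = 8 kHz, folds to fs − 15 kHz = 1 kHz.
51 kHz mod fs = 3 kHz.
3 kHz ≤ fs/2 = 8 kHz, appears at 3 kHz.
58.5 kHz mod fs = 10.5 kHz.
10.5 kHz > fs/2 = 8 kHz, folds to fs − 10.5 kHz = 5.5 kHz.
14.5 kHz and 49.5 kHz both map to 1.5 kHz.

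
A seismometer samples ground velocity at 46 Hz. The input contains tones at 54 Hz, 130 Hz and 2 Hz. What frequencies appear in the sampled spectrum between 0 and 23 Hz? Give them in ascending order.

2 Hz, 8 Hz

fs/2 = 23 Hz.
54 Hz mod fs = 8 Hz.
8 Hz ≤ fs/2 = 23 Hz, appears at 8 Hz.
130 Hz mod fs = 38 Hz.
38 Hz > fs/2 = 23 Hz, folds to fs − 38 Hz = 8 Hz.
2 Hz ≤ fs/2 = 23 Hz, passes unchanged.
Distinct values: {2 Hz, 8 Hz}.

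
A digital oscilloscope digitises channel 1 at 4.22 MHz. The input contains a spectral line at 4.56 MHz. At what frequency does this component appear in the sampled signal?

0.34 MHz

4.56 MHz mod fs = 0.34 MHz.
0.34 MHz ≤ fs/2 = 2.11 MHz, appears at 0.34 MHz.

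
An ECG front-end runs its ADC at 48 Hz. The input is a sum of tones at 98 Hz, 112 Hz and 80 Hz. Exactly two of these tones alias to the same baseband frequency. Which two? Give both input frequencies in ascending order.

fs/2 = 24 Hz.
98 Hz mod fs = 2 Hz.
2 Hz ≤ fs/2 = 24 Hz, appears at 2 Hz.
112 Hz mod fs = 16 Hz.
16 Hz ≤ fs/2 = 24 Hz, appears at 16 Hz.
80 Hz mod fs = 32 Hz.
32 Hz > fs/2 = 24 Hz, folds to fs − 32 Hz = 16 Hz.
80 Hz and 112 Hz both map to 16 Hz.

80 Hz, 112 Hz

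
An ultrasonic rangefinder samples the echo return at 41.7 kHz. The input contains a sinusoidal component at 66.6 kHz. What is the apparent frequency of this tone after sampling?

66.6 kHz mod fs = 24.9 kHz.
24.9 kHz > fs/2 = 20.85 kHz, folds to fs − 24.9 kHz = 16.8 kHz.

16.8 kHz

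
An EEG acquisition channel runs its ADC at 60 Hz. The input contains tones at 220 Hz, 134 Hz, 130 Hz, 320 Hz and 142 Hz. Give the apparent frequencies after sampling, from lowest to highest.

10 Hz, 14 Hz, 20 Hz, 22 Hz

fs/2 = 30 Hz.
220 Hz mod fs = 40 Hz.
40 Hz > fs/2 = 30 Hz, folds to fs − 40 Hz = 20 Hz.
134 Hz mod fs = 14 Hz.
14 Hz ≤ fs/2 = 30 Hz, appears at 14 Hz.
130 Hz mod fs = 10 Hz.
10 Hz ≤ fs/2 = 30 Hz, appears at 10 Hz.
320 Hz mod fs = 20 Hz.
20 Hz ≤ fs/2 = 30 Hz, appears at 20 Hz.
142 Hz mod fs = 22 Hz.
22 Hz ≤ fs/2 = 30 Hz, appears at 22 Hz.
Distinct values: {10 Hz, 14 Hz, 20 Hz, 22 Hz}.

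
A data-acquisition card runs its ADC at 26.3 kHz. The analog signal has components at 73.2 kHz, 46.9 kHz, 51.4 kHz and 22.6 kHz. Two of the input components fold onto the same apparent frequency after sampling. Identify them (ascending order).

46.9 kHz, 73.2 kHz

fs/2 = 13.15 kHz.
73.2 kHz mod fs = 20.6 kHz.
20.6 kHz > fs/2 = 13.15 kHz, folds to fs − 20.6 kHz = 5.7 kHz.
46.9 kHz mod fs = 20.6 kHz.
20.6 kHz > fs/2 = 13.15 kHz, folds to fs − 20.6 kHz = 5.7 kHz.
51.4 kHz mod fs = 25.1 kHz.
25.1 kHz > fs/2 = 13.15 kHz, folds to fs − 25.1 kHz = 1.2 kHz.
22.6 kHz > fs/2 = 13.15 kHz, folds to fs − 22.6 kHz = 3.7 kHz.
46.9 kHz and 73.2 kHz both map to 5.7 kHz.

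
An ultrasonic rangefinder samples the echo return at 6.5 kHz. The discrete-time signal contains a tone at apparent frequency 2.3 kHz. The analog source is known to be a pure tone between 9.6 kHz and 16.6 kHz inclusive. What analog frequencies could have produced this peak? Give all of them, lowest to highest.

10.7 kHz, 15.3 kHz

Frequencies that alias to 2.3 kHz are k·fs ± 2.3 kHz for integer k ≥ 0.
k=0: 2.3 kHz.
k=1: 4.2 kHz, 8.8 kHz.
k=2: 10.7 kHz, 15.3 kHz.
k=3: 17.2 kHz, 21.8 kHz.
Within [9.6 kHz, 16.6 kHz]: 10.7 kHz, 15.3 kHz.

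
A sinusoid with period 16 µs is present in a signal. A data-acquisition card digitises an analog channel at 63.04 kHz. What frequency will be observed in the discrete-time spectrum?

T = 16 µs → f = 1/T = 62.5 kHz.
62.5 kHz > fs/2 = 31.52 kHz, folds to fs − 62.5 kHz = 0.54 kHz.

0.54 kHz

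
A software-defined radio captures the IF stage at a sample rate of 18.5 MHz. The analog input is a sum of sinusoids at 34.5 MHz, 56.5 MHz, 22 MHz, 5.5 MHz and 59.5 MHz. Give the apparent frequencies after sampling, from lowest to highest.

1 MHz, 2.5 MHz, 3.5 MHz, 4 MHz, 5.5 MHz

fs/2 = 9.25 MHz.
34.5 MHz mod fs = 16 MHz.
16 MHz > fs/2 = 9.25 MHz, folds to fs − 16 MHz = 2.5 MHz.
56.5 MHz mod fs = 1 MHz.
1 MHz ≤ fs/2 = 9.25 MHz, appears at 1 MHz.
22 MHz mod fs = 3.5 MHz.
3.5 MHz ≤ fs/2 = 9.25 MHz, appears at 3.5 MHz.
5.5 MHz ≤ fs/2 = 9.25 MHz, passes unchanged.
59.5 MHz mod fs = 4 MHz.
4 MHz ≤ fs/2 = 9.25 MHz, appears at 4 MHz.
Distinct values: {1 MHz, 2.5 MHz, 3.5 MHz, 4 MHz, 5.5 MHz}.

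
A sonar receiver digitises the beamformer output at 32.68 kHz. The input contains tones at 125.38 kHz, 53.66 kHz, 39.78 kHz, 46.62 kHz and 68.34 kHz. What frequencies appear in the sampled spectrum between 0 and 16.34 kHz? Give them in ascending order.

fs/2 = 16.34 kHz.
125.38 kHz mod fs = 27.34 kHz.
27.34 kHz > fs/2 = 16.34 kHz, folds to fs − 27.34 kHz = 5.34 kHz.
53.66 kHz mod fs = 20.98 kHz.
20.98 kHz > fs/2 = 16.34 kHz, folds to fs − 20.98 kHz = 11.7 kHz.
39.78 kHz mod fs = 7.1 kHz.
7.1 kHz ≤ fs/2 = 16.34 kHz, appears at 7.1 kHz.
46.62 kHz mod fs = 13.94 kHz.
13.94 kHz ≤ fs/2 = 16.34 kHz, appears at 13.94 kHz.
68.34 kHz mod fs = 2.98 kHz.
2.98 kHz ≤ fs/2 = 16.34 kHz, appears at 2.98 kHz.
Distinct values: {2.98 kHz, 5.34 kHz, 7.1 kHz, 11.7 kHz, 13.94 kHz}.

2.98 kHz, 5.34 kHz, 7.1 kHz, 11.7 kHz, 13.94 kHz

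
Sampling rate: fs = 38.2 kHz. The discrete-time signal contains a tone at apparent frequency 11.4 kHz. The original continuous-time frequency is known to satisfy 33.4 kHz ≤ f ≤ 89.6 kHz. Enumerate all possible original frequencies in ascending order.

49.6 kHz, 65 kHz, 87.8 kHz

Frequencies that alias to 11.4 kHz are k·fs ± 11.4 kHz for integer k ≥ 0.
k=0: 11.4 kHz.
k=1: 26.8 kHz, 49.6 kHz.
k=2: 65 kHz, 87.8 kHz.
k=3: 103.2 kHz, 126 kHz.
Within [33.4 kHz, 89.6 kHz]: 49.6 kHz, 65 kHz, 87.8 kHz.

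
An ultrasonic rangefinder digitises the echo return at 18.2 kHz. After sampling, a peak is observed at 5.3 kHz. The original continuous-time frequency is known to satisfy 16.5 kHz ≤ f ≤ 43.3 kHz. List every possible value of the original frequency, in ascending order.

23.5 kHz, 31.1 kHz, 41.7 kHz

Frequencies that alias to 5.3 kHz are k·fs ± 5.3 kHz for integer k ≥ 0.
k=0: 5.3 kHz.
k=1: 12.9 kHz, 23.5 kHz.
k=2: 31.1 kHz, 41.7 kHz.
k=3: 49.3 kHz, 59.9 kHz.
Within [16.5 kHz, 43.3 kHz]: 23.5 kHz, 31.1 kHz, 41.7 kHz.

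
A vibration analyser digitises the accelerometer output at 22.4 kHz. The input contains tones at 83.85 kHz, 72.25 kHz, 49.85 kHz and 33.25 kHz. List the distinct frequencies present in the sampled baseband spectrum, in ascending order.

fs/2 = 11.2 kHz.
83.85 kHz mod fs = 16.65 kHz.
16.65 kHz > fs/2 = 11.2 kHz, folds to fs − 16.65 kHz = 5.75 kHz.
72.25 kHz mod fs = 5.05 kHz.
5.05 kHz ≤ fs/2 = 11.2 kHz, appears at 5.05 kHz.
49.85 kHz mod fs = 5.05 kHz.
5.05 kHz ≤ fs/2 = 11.2 kHz, appears at 5.05 kHz.
33.25 kHz mod fs = 10.85 kHz.
10.85 kHz ≤ fs/2 = 11.2 kHz, appears at 10.85 kHz.
Distinct values: {5.05 kHz, 5.75 kHz, 10.85 kHz}.

5.05 kHz, 5.75 kHz, 10.85 kHz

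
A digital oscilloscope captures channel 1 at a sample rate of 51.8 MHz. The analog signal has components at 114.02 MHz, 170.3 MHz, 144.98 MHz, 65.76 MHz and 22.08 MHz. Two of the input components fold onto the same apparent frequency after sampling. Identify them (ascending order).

fs/2 = 25.9 MHz.
114.02 MHz mod fs = 10.42 MHz.
10.42 MHz ≤ fs/2 = 25.9 MHz, appears at 10.42 MHz.
170.3 MHz mod fs = 14.9 MHz.
14.9 MHz ≤ fs/2 = 25.9 MHz, appears at 14.9 MHz.
144.98 MHz mod fs = 41.38 MHz.
41.38 MHz > fs/2 = 25.9 MHz, folds to fs − 41.38 MHz = 10.42 MHz.
65.76 MHz mod fs = 13.96 MHz.
13.96 MHz ≤ fs/2 = 25.9 MHz, appears at 13.96 MHz.
22.08 MHz ≤ fs/2 = 25.9 MHz, passes unchanged.
114.02 MHz and 144.98 MHz both map to 10.42 MHz.

114.02 MHz, 144.98 MHz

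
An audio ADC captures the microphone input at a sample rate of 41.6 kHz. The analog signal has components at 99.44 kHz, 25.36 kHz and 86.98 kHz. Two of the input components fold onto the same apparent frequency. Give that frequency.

fs/2 = 20.8 kHz.
99.44 kHz mod fs = 16.24 kHz.
16.24 kHz ≤ fs/2 = 20.8 kHz, appears at 16.24 kHz.
25.36 kHz > fs/2 = 20.8 kHz, folds to fs − 25.36 kHz = 16.24 kHz.
86.98 kHz mod fs = 3.78 kHz.
3.78 kHz ≤ fs/2 = 20.8 kHz, appears at 3.78 kHz.
25.36 kHz and 99.44 kHz both map to 16.24 kHz.

16.24 kHz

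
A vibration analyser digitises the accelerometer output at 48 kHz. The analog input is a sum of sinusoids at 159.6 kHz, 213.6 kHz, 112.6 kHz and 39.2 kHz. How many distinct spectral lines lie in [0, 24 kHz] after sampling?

4

fs/2 = 24 kHz.
159.6 kHz mod fs = 15.6 kHz.
15.6 kHz ≤ fs/2 = 24 kHz, appears at 15.6 kHz.
213.6 kHz mod fs = 21.6 kHz.
21.6 kHz ≤ fs/2 = 24 kHz, appears at 21.6 kHz.
112.6 kHz mod fs = 16.6 kHz.
16.6 kHz ≤ fs/2 = 24 kHz, appears at 16.6 kHz.
39.2 kHz > fs/2 = 24 kHz, folds to fs − 39.2 kHz = 8.8 kHz.
Distinct values: {8.8 kHz, 15.6 kHz, 16.6 kHz, 21.6 kHz} → 4.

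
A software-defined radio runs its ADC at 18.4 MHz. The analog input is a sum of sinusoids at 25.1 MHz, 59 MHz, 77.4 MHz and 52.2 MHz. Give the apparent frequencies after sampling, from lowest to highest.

fs/2 = 9.2 MHz.
25.1 MHz mod fs = 6.7 MHz.
6.7 MHz ≤ fs/2 = 9.2 MHz, appears at 6.7 MHz.
59 MHz mod fs = 3.8 MHz.
3.8 MHz ≤ fs/2 = 9.2 MHz, appears at 3.8 MHz.
77.4 MHz mod fs = 3.8 MHz.
3.8 MHz ≤ fs/2 = 9.2 MHz, appears at 3.8 MHz.
52.2 MHz mod fs = 15.4 MHz.
15.4 MHz > fs/2 = 9.2 MHz, folds to fs − 15.4 MHz = 3 MHz.
Distinct values: {3 MHz, 3.8 MHz, 6.7 MHz}.

3 MHz, 3.8 MHz, 6.7 MHz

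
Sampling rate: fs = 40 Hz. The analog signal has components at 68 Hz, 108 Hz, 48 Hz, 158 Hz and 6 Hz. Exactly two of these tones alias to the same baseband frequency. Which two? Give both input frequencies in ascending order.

fs/2 = 20 Hz.
68 Hz mod fs = 28 Hz.
28 Hz > fs/2 = 20 Hz, folds to fs − 28 Hz = 12 Hz.
108 Hz mod fs = 28 Hz.
28 Hz > fs/2 = 20 Hz, folds to fs − 28 Hz = 12 Hz.
48 Hz mod fs = 8 Hz.
8 Hz ≤ fs/2 = 20 Hz, appears at 8 Hz.
158 Hz mod fs = 38 Hz.
38 Hz > fs/2 = 20 Hz, folds to fs − 38 Hz = 2 Hz.
6 Hz ≤ fs/2 = 20 Hz, passes unchanged.
68 Hz and 108 Hz both map to 12 Hz.

68 Hz, 108 Hz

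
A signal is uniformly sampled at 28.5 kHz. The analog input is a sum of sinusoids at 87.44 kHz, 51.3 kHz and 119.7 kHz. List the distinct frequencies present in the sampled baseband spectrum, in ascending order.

1.94 kHz, 5.7 kHz

fs/2 = 14.25 kHz.
87.44 kHz mod fs = 1.94 kHz.
1.94 kHz ≤ fs/2 = 14.25 kHz, appears at 1.94 kHz.
51.3 kHz mod fs = 22.8 kHz.
22.8 kHz > fs/2 = 14.25 kHz, folds to fs − 22.8 kHz = 5.7 kHz.
119.7 kHz mod fs = 5.7 kHz.
5.7 kHz ≤ fs/2 = 14.25 kHz, appears at 5.7 kHz.
Distinct values: {1.94 kHz, 5.7 kHz}.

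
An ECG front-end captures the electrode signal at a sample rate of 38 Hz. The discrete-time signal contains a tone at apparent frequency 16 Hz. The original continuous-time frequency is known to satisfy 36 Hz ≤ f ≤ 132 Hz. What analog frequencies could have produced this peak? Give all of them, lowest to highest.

54 Hz, 60 Hz, 92 Hz, 98 Hz, 130 Hz

Frequencies that alias to 16 Hz are k·fs ± 16 Hz for integer k ≥ 0.
k=0: 16 Hz.
k=1: 22 Hz, 54 Hz.
k=2: 60 Hz, 92 Hz.
k=3: 98 Hz, 130 Hz.
k=4: 136 Hz, 168 Hz.
Within [36 Hz, 132 Hz]: 54 Hz, 60 Hz, 92 Hz, 98 Hz, 130 Hz.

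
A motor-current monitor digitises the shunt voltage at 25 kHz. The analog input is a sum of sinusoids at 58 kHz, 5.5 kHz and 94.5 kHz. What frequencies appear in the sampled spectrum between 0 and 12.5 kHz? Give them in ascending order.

fs/2 = 12.5 kHz.
58 kHz mod fs = 8 kHz.
8 kHz ≤ fs/2 = 12.5 kHz, appears at 8 kHz.
5.5 kHz ≤ fs/2 = 12.5 kHz, passes unchanged.
94.5 kHz mod fs = 19.5 kHz.
19.5 kHz > fs/2 = 12.5 kHz, folds to fs − 19.5 kHz = 5.5 kHz.
Distinct values: {5.5 kHz, 8 kHz}.

5.5 kHz, 8 kHz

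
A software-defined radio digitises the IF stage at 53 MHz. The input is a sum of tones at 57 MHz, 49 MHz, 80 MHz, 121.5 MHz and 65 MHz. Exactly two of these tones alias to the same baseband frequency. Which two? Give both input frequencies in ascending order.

49 MHz, 57 MHz

fs/2 = 26.5 MHz.
57 MHz mod fs = 4 MHz.
4 MHz ≤ fs/2 = 26.5 MHz, appears at 4 MHz.
49 MHz > fs/2 = 26.5 MHz, folds to fs − 49 MHz = 4 MHz.
80 MHz mod fs = 27 MHz.
27 MHz > fs/2 = 26.5 MHz, folds to fs − 27 MHz = 26 MHz.
121.5 MHz mod fs = 15.5 MHz.
15.5 MHz ≤ fs/2 = 26.5 MHz, appears at 15.5 MHz.
65 MHz mod fs = 12 MHz.
12 MHz ≤ fs/2 = 26.5 MHz, appears at 12 MHz.
49 MHz and 57 MHz both map to 4 MHz.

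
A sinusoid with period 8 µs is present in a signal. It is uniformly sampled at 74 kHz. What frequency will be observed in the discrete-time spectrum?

T = 8 µs → f = 1/T = 125 kHz.
125 kHz mod fs = 51 kHz.
51 kHz > fs/2 = 37 kHz, folds to fs − 51 kHz = 23 kHz.

23 kHz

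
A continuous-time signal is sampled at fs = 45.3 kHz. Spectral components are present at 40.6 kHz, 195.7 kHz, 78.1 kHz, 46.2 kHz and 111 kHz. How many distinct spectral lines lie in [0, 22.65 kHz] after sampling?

fs/2 = 22.65 kHz.
40.6 kHz > fs/2 = 22.65 kHz, folds to fs − 40.6 kHz = 4.7 kHz.
195.7 kHz mod fs = 14.5 kHz.
14.5 kHz ≤ fs/2 = 22.65 kHz, appears at 14.5 kHz.
78.1 kHz mod fs = 32.8 kHz.
32.8 kHz > fs/2 = 22.65 kHz, folds to fs − 32.8 kHz = 12.5 kHz.
46.2 kHz mod fs = 0.9 kHz.
0.9 kHz ≤ fs/2 = 22.65 kHz, appears at 0.9 kHz.
111 kHz mod fs = 20.4 kHz.
20.4 kHz ≤ fs/2 = 22.65 kHz, appears at 20.4 kHz.
Distinct values: {0.9 kHz, 4.7 kHz, 12.5 kHz, 14.5 kHz, 20.4 kHz} → 5.

5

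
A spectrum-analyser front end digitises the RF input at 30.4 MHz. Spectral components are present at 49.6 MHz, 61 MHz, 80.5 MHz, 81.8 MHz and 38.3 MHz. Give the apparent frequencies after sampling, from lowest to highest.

0.2 MHz, 7.9 MHz, 9.4 MHz, 10.7 MHz, 11.2 MHz

fs/2 = 15.2 MHz.
49.6 MHz mod fs = 19.2 MHz.
19.2 MHz > fs/2 = 15.2 MHz, folds to fs − 19.2 MHz = 11.2 MHz.
61 MHz mod fs = 0.2 MHz.
0.2 MHz ≤ fs/2 = 15.2 MHz, appears at 0.2 MHz.
80.5 MHz mod fs = 19.7 MHz.
19.7 MHz > fs/2 = 15.2 MHz, folds to fs − 19.7 MHz = 10.7 MHz.
81.8 MHz mod fs = 21 MHz.
21 MHz > fs/2 = 15.2 MHz, folds to fs − 21 MHz = 9.4 MHz.
38.3 MHz mod fs = 7.9 MHz.
7.9 MHz ≤ fs/2 = 15.2 MHz, appears at 7.9 MHz.
Distinct values: {0.2 MHz, 7.9 MHz, 9.4 MHz, 10.7 MHz, 11.2 MHz}.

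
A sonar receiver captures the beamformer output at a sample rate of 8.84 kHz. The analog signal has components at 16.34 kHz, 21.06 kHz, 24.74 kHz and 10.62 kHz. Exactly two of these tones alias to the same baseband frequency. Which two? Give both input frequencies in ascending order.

fs/2 = 4.42 kHz.
16.34 kHz mod fs = 7.5 kHz.
7.5 kHz > fs/2 = 4.42 kHz, folds to fs − 7.5 kHz = 1.34 kHz.
21.06 kHz mod fs = 3.38 kHz.
3.38 kHz ≤ fs/2 = 4.42 kHz, appears at 3.38 kHz.
24.74 kHz mod fs = 7.06 kHz.
7.06 kHz > fs/2 = 4.42 kHz, folds to fs − 7.06 kHz = 1.78 kHz.
10.62 kHz mod fs = 1.78 kHz.
1.78 kHz ≤ fs/2 = 4.42 kHz, appears at 1.78 kHz.
10.62 kHz and 24.74 kHz both map to 1.78 kHz.

10.62 kHz, 24.74 kHz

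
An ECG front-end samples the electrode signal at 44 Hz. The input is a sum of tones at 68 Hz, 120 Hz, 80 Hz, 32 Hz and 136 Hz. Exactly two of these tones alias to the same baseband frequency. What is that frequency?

12 Hz

fs/2 = 22 Hz.
68 Hz mod fs = 24 Hz.
24 Hz > fs/2 = 22 Hz, folds to fs − 24 Hz = 20 Hz.
120 Hz mod fs = 32 Hz.
32 Hz > fs/2 = 22 Hz, folds to fs − 32 Hz = 12 Hz.
80 Hz mod fs = 36 Hz.
36 Hz > fs/2 = 22 Hz, folds to fs − 36 Hz = 8 Hz.
32 Hz > fs/2 = 22 Hz, folds to fs − 32 Hz = 12 Hz.
136 Hz mod fs = 4 Hz.
4 Hz ≤ fs/2 = 22 Hz, appears at 4 Hz.
32 Hz and 120 Hz both map to 12 Hz.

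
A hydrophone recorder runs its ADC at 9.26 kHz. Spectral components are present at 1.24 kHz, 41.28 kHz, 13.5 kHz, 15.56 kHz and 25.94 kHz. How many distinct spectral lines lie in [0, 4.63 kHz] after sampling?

4

fs/2 = 4.63 kHz.
1.24 kHz ≤ fs/2 = 4.63 kHz, passes unchanged.
41.28 kHz mod fs = 4.24 kHz.
4.24 kHz ≤ fs/2 = 4.63 kHz, appears at 4.24 kHz.
13.5 kHz mod fs = 4.24 kHz.
4.24 kHz ≤ fs/2 = 4.63 kHz, appears at 4.24 kHz.
15.56 kHz mod fs = 6.3 kHz.
6.3 kHz > fs/2 = 4.63 kHz, folds to fs − 6.3 kHz = 2.96 kHz.
25.94 kHz mod fs = 7.42 kHz.
7.42 kHz > fs/2 = 4.63 kHz, folds to fs − 7.42 kHz = 1.84 kHz.
Distinct values: {1.24 kHz, 1.84 kHz, 2.96 kHz, 4.24 kHz} → 4.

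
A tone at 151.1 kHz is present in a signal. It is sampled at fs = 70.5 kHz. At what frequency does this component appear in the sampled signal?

151.1 kHz mod fs = 10.1 kHz.
10.1 kHz ≤ fs/2 = 35.25 kHz, appears at 10.1 kHz.

10.1 kHz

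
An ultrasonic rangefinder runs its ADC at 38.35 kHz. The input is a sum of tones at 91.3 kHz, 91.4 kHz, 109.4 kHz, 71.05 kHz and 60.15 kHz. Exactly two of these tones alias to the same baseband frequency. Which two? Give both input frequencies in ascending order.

71.05 kHz, 109.4 kHz

fs/2 = 19.175 kHz.
91.3 kHz mod fs = 14.6 kHz.
14.6 kHz ≤ fs/2 = 19.175 kHz, appears at 14.6 kHz.
91.4 kHz mod fs = 14.7 kHz.
14.7 kHz ≤ fs/2 = 19.175 kHz, appears at 14.7 kHz.
109.4 kHz mod fs = 32.7 kHz.
32.7 kHz > fs/2 = 19.175 kHz, folds to fs − 32.7 kHz = 5.65 kHz.
71.05 kHz mod fs = 32.7 kHz.
32.7 kHz > fs/2 = 19.175 kHz, folds to fs − 32.7 kHz = 5.65 kHz.
60.15 kHz mod fs = 21.8 kHz.
21.8 kHz > fs/2 = 19.175 kHz, folds to fs − 21.8 kHz = 16.55 kHz.
71.05 kHz and 109.4 kHz both map to 5.65 kHz.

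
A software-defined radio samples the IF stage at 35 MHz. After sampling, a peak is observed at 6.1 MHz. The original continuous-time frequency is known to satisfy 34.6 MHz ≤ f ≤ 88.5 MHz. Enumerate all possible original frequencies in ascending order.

Frequencies that alias to 6.1 MHz are k·fs ± 6.1 MHz for integer k ≥ 0.
k=0: 6.1 MHz.
k=1: 28.9 MHz, 41.1 MHz.
k=2: 63.9 MHz, 76.1 MHz.
k=3: 98.9 MHz, 111.1 MHz.
Within [34.6 MHz, 88.5 MHz]: 41.1 MHz, 63.9 MHz, 76.1 MHz.

41.1 MHz, 63.9 MHz, 76.1 MHz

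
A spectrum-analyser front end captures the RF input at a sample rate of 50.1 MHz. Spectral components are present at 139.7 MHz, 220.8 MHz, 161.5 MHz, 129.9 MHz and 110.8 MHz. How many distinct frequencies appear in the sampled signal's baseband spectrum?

fs/2 = 25.05 MHz.
139.7 MHz mod fs = 39.5 MHz.
39.5 MHz > fs/2 = 25.05 MHz, folds to fs − 39.5 MHz = 10.6 MHz.
220.8 MHz mod fs = 20.4 MHz.
20.4 MHz ≤ fs/2 = 25.05 MHz, appears at 20.4 MHz.
161.5 MHz mod fs = 11.2 MHz.
11.2 MHz ≤ fs/2 = 25.05 MHz, appears at 11.2 MHz.
129.9 MHz mod fs = 29.7 MHz.
29.7 MHz > fs/2 = 25.05 MHz, folds to fs − 29.7 MHz = 20.4 MHz.
110.8 MHz mod fs = 10.6 MHz.
10.6 MHz ≤ fs/2 = 25.05 MHz, appears at 10.6 MHz.
Distinct values: {10.6 MHz, 11.2 MHz, 20.4 MHz} → 3.

3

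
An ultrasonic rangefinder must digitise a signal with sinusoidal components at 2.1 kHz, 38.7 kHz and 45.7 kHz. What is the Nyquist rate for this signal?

Highest-frequency component: 45.7 kHz.
Nyquist rate = 2 × 45.7 kHz = 91.4 kHz.

91.4 kHz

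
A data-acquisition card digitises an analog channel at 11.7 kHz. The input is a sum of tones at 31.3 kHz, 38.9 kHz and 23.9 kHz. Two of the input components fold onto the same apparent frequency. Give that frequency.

3.8 kHz

fs/2 = 5.85 kHz.
31.3 kHz mod fs = 7.9 kHz.
7.9 kHz > fs/2 = 5.85 kHz, folds to fs − 7.9 kHz = 3.8 kHz.
38.9 kHz mod fs = 3.8 kHz.
3.8 kHz ≤ fs/2 = 5.85 kHz, appears at 3.8 kHz.
23.9 kHz mod fs = 0.5 kHz.
0.5 kHz ≤ fs/2 = 5.85 kHz, appears at 0.5 kHz.
31.3 kHz and 38.9 kHz both map to 3.8 kHz.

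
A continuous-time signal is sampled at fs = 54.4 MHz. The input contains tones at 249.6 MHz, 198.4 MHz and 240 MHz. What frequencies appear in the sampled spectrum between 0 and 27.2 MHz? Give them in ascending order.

19.2 MHz, 22.4 MHz

fs/2 = 27.2 MHz.
249.6 MHz mod fs = 32 MHz.
32 MHz > fs/2 = 27.2 MHz, folds to fs − 32 MHz = 22.4 MHz.
198.4 MHz mod fs = 35.2 MHz.
35.2 MHz > fs/2 = 27.2 MHz, folds to fs − 35.2 MHz = 19.2 MHz.
240 MHz mod fs = 22.4 MHz.
22.4 MHz ≤ fs/2 = 27.2 MHz, appears at 22.4 MHz.
Distinct values: {19.2 MHz, 22.4 MHz}.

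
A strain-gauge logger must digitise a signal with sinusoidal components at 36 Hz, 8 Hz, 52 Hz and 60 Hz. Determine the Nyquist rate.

Highest-frequency component: 60 Hz.
Nyquist rate = 2 × 60 Hz = 120 Hz.

120 Hz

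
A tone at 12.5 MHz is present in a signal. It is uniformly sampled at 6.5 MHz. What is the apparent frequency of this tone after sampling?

12.5 MHz mod fs = 6 MHz.
6 MHz > fs/2 = 3.25 MHz, folds to fs − 6 MHz = 0.5 MHz.

0.5 MHz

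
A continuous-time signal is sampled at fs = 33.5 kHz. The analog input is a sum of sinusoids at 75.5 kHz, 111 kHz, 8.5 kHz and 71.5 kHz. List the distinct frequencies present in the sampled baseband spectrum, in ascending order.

fs/2 = 16.75 kHz.
75.5 kHz mod fs = 8.5 kHz.
8.5 kHz ≤ fs/2 = 16.75 kHz, appears at 8.5 kHz.
111 kHz mod fs = 10.5 kHz.
10.5 kHz ≤ fs/2 = 16.75 kHz, appears at 10.5 kHz.
8.5 kHz ≤ fs/2 = 16.75 kHz, passes unchanged.
71.5 kHz mod fs = 4.5 kHz.
4.5 kHz ≤ fs/2 = 16.75 kHz, appears at 4.5 kHz.
Distinct values: {4.5 kHz, 8.5 kHz, 10.5 kHz}.

4.5 kHz, 8.5 kHz, 10.5 kHz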